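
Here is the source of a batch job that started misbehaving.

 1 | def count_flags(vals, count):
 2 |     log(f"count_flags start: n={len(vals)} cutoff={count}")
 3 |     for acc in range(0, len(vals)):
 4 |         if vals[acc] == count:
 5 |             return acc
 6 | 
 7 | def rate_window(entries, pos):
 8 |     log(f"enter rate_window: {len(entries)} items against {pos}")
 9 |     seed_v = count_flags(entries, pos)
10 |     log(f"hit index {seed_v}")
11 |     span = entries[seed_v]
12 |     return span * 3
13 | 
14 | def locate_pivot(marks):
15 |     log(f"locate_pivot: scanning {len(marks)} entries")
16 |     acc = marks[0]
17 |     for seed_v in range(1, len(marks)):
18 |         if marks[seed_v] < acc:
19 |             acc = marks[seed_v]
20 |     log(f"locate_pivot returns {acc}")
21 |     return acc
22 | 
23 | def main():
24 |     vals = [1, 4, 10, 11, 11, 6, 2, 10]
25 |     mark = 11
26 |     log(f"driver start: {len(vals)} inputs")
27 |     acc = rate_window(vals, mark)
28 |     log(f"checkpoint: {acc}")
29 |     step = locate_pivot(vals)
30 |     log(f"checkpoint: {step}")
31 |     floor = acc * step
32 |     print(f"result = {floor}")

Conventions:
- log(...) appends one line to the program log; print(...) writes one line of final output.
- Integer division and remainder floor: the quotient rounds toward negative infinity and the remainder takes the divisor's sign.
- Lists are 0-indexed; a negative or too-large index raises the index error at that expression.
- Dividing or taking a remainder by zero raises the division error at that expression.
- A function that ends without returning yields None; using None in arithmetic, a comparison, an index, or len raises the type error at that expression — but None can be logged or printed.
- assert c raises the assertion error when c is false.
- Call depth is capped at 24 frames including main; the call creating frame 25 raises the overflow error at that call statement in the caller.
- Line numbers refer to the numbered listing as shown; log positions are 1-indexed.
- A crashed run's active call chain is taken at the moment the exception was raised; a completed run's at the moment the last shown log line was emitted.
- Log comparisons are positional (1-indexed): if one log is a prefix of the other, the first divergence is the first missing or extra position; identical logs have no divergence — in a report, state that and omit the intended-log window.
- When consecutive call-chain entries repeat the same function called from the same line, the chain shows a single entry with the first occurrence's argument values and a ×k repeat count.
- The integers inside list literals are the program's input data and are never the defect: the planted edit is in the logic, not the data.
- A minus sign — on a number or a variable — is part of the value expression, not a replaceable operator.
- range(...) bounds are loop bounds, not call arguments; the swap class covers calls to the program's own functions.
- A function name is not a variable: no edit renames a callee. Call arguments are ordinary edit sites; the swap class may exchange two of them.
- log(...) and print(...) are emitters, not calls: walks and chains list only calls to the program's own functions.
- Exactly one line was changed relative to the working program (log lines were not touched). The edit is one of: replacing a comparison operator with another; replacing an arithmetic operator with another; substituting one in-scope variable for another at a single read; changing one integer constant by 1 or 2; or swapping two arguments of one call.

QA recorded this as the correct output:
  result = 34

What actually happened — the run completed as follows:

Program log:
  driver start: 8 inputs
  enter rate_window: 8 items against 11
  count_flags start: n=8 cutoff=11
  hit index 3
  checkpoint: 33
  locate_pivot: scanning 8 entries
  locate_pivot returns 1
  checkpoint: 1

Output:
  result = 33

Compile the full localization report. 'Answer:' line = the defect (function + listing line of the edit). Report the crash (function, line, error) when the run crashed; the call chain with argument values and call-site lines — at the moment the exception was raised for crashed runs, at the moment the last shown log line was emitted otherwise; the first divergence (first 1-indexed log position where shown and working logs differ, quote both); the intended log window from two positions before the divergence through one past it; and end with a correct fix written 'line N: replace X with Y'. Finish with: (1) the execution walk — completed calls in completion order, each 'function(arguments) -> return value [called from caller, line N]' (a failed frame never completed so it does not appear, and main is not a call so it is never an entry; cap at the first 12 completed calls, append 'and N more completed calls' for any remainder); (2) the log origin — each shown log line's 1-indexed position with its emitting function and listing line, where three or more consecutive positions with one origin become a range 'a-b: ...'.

Answer: the defect is in main at line 31.
Key observation: No log line changed; the fault shows up purely in the output.
Call chain: main.
First divergence: none — the logs agree in full.
Execution walk:
  count_flags([1, 4, 10, 11, 11, 6, 2, 10], 11) -> 3  [called from rate_window, line 9]
  rate_window([1, 4, 10, 11, 11, 6, 2, 10], 11) -> 33  [called from main, line 27]
  locate_pivot([1, 4, 10, 11, 11, 6, 2, 10]) -> 1  [called from main, line 29]
Log line origins:
  1: emitted by main (line 26)
  2: emitted by rate_window (line 8)
  3: emitted by count_flags (line 2)
  4: emitted by rate_window (line 10)
  5: emitted by main (line 28)
  6: emitted by locate_pivot (line 15)
  7: emitted by locate_pivot (line 20)
  8: emitted by main (line 30)
A correct fix: line 31: replace `*` with `+`.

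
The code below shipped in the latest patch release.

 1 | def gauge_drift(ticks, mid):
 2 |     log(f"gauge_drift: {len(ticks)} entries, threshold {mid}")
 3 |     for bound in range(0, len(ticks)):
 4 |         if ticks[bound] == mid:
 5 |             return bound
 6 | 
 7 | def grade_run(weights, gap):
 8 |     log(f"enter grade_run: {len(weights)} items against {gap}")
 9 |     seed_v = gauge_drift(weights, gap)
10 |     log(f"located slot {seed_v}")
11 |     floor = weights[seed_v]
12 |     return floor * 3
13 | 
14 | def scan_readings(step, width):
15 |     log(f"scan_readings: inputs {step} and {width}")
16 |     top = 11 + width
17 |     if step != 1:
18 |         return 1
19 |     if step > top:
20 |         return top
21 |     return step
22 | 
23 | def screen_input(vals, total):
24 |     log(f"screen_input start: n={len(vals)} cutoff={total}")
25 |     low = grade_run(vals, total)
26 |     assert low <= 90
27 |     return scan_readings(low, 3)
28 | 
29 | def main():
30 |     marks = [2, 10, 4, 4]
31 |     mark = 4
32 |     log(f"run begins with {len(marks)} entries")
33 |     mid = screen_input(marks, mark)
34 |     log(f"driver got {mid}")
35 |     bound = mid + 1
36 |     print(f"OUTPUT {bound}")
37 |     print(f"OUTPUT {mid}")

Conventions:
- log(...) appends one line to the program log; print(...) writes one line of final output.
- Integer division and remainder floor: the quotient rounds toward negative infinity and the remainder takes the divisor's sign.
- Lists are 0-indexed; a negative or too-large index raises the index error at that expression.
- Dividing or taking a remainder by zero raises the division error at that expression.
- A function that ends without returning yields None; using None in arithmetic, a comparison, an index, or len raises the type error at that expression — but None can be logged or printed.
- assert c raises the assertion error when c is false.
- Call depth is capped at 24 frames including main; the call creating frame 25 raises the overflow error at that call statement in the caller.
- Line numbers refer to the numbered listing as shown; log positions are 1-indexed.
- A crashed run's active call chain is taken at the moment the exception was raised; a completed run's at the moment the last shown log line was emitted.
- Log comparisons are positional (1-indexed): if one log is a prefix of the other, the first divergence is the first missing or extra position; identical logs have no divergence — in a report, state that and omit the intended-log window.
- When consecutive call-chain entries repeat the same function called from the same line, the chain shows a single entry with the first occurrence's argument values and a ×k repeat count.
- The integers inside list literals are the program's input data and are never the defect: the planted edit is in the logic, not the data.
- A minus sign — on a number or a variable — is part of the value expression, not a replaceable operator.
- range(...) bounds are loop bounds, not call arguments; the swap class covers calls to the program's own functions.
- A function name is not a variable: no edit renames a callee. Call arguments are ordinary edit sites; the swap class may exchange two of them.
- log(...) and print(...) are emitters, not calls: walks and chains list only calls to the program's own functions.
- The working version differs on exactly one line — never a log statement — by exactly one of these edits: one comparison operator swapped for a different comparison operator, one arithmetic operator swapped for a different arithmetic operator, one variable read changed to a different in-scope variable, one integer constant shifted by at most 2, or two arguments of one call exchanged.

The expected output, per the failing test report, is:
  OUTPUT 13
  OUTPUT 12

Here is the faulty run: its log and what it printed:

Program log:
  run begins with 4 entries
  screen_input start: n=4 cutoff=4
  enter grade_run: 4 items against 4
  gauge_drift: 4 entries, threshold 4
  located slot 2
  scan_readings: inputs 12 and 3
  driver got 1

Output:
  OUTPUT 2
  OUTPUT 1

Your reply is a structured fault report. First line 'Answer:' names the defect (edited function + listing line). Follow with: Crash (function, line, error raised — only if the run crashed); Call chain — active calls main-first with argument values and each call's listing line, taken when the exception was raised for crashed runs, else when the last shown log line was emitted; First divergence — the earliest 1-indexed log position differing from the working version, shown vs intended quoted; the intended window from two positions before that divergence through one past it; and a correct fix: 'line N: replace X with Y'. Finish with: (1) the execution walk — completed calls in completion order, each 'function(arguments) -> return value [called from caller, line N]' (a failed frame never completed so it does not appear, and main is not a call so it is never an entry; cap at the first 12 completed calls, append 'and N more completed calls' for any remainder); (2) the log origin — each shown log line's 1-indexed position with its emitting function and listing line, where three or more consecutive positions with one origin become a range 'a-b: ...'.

Answer: the defect is in scan_readings at line 17.
Key observation: The earliest visible damage is log position 7 — 'driver got 1' rather than the intended 'driver got 12'.
Call chain: main.
First divergence: position 7 — the shown line 'driver got 1' should read 'driver got 12'.
Intended log window:
  5: located slot 2
  6: scan_readings: inputs 12 and 3
  7: driver got 12
Execution walk:
  gauge_drift([2, 10, 4, 4], 4) -> 2  [called from grade_run, line 9]
  grade_run([2, 10, 4, 4], 4) -> 12  [called from screen_input, line 25]
  scan_readings(12, 3) -> 1  [called from screen_input, line 27]
  screen_input([2, 10, 4, 4], 4) -> 1  [called from main, line 33]
Log line origins:
  1: emitted by main (line 32)
  2: emitted by screen_input (line 24)
  3: emitted by grade_run (line 8)
  4: emitted by gauge_drift (line 2)
  5: emitted by grade_run (line 10)
  6: emitted by scan_readings (line 15)
  7: emitted by main (line 34)
A correct fix: line 17: replace `!=` with `<`.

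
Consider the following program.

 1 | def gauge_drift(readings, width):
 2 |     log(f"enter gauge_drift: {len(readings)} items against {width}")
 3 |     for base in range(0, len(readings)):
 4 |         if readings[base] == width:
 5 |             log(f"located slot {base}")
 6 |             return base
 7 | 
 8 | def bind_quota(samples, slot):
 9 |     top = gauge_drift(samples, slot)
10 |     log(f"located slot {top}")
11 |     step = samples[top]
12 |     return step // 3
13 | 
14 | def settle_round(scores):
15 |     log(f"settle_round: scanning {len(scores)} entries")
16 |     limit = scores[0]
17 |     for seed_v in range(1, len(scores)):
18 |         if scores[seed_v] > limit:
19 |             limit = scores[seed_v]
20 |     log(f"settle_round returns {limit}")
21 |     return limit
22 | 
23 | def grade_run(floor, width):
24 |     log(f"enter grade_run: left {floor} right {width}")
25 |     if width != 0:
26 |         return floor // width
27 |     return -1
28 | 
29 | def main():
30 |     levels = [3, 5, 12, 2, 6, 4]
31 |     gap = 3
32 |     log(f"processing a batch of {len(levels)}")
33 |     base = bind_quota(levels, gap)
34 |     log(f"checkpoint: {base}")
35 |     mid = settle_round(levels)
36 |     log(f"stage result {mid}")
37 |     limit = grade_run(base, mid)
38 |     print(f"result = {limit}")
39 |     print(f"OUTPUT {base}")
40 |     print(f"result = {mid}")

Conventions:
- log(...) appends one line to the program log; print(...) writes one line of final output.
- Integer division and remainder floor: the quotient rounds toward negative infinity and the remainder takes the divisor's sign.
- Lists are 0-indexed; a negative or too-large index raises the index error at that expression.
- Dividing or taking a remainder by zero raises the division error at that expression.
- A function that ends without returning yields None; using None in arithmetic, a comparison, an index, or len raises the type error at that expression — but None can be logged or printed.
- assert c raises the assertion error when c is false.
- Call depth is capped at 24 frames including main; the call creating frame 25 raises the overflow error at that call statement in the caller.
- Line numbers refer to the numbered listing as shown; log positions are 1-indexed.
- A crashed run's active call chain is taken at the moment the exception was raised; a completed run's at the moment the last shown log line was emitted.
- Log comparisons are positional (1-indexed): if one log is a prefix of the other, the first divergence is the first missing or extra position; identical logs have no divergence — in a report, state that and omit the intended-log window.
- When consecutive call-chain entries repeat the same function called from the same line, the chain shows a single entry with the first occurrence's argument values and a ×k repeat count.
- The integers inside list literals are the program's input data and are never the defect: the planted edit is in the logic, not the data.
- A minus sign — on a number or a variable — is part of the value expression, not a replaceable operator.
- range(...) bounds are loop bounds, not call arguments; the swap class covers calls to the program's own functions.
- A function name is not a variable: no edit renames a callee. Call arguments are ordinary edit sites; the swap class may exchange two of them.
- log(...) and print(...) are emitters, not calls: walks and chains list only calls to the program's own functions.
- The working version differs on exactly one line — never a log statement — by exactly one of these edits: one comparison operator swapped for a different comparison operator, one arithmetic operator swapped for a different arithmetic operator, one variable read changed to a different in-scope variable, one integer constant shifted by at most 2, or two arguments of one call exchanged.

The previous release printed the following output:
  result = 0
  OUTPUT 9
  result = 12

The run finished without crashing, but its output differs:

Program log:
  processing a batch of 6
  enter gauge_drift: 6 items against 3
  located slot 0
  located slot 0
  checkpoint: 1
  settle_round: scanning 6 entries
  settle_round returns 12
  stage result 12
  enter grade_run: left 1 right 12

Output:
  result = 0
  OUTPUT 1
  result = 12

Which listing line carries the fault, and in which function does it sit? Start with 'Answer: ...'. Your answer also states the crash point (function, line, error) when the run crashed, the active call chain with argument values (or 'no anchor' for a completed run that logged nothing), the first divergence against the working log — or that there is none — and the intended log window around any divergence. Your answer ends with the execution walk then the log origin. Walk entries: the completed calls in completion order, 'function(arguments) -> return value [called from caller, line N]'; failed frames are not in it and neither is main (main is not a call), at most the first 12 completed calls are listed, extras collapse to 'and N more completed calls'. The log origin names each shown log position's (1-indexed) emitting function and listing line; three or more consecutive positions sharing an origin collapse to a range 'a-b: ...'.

Answer: the defect is in bind_quota at line 12.
Core observation: The log first diverges at position 5: the faulty run prints 'checkpoint: 1' where the working version prints 'checkpoint: 9'.
Call chain: main -> grade_run(1, 12) (called at line 37).
First divergence: at position 5 the run shows 'checkpoint: 1' where the working version logs 'checkpoint: 9'.
Intended log window:
  3: located slot 0
  4: located slot 0
  5: checkpoint: 9
  6: settle_round: scanning 6 entries
Execution walk:
  gauge_drift([3, 5, 12, 2, 6, 4], 3) -> 0  [called from bind_quota, line 9]
  bind_quota([3, 5, 12, 2, 6, 4], 3) -> 1  [called from main, line 33]
  settle_round([3, 5, 12, 2, 6, 4]) -> 12  [called from main, line 35]
  grade_run(1, 12) -> 0  [called from main, line 37]
Origin of each log line:
  1: from main, line 32
  2: from gauge_drift, line 2
  3: from gauge_drift, line 5
  4: from bind_quota, line 10
  5: from main, line 34
  6: from settle_round, line 15
  7: from settle_round, line 20
  8: from main, line 36
  9: from grade_run, line 24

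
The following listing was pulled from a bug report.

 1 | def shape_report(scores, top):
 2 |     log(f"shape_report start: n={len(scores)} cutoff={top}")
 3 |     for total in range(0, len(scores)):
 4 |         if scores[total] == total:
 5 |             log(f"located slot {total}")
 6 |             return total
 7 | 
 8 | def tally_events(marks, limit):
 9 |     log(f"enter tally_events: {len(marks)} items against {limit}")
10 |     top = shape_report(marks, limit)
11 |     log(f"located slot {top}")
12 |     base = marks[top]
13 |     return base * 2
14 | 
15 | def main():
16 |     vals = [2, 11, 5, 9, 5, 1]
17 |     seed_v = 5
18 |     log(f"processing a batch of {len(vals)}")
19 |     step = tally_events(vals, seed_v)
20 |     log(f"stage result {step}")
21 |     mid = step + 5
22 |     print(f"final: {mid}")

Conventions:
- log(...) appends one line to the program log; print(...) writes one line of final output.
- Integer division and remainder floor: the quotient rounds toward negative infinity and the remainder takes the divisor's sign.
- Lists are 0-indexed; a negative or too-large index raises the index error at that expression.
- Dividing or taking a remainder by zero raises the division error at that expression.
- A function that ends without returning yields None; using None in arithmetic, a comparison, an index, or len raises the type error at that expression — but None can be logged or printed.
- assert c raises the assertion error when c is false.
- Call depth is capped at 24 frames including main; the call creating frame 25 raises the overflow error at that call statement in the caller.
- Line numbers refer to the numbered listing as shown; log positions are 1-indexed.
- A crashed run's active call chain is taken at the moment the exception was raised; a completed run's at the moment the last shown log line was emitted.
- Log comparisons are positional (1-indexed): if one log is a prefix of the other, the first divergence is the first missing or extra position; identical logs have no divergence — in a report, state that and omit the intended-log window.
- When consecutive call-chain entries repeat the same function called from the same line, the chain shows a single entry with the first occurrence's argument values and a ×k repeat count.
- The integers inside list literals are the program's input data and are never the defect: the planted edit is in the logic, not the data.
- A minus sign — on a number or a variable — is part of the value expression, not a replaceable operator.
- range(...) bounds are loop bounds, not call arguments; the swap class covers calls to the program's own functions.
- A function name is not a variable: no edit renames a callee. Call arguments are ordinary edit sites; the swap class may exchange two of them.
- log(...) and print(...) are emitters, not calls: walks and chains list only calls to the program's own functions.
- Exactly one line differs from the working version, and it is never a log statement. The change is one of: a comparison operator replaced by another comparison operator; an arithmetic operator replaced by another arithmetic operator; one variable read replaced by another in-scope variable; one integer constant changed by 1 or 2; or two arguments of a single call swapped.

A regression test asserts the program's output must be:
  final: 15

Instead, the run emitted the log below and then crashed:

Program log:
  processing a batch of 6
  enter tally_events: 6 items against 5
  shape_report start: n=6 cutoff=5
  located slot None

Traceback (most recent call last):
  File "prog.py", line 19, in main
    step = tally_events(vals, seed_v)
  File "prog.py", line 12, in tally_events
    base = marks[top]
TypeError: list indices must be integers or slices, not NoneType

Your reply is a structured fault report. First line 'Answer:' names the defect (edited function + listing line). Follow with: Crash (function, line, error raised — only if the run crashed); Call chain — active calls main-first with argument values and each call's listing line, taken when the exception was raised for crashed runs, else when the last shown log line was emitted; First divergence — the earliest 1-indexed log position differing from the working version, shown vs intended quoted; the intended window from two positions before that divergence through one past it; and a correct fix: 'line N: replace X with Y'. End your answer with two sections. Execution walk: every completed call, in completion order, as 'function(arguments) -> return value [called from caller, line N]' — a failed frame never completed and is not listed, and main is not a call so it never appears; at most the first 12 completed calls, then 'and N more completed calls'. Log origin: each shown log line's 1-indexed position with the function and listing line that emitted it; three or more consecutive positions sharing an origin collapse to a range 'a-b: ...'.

Answer: the defect is in shape_report at line 4.
Key fact: The log first diverges at position 4: the faulty run prints 'located slot None' where the working version prints 'located slot 2'.
Crash: tally_events, line 12, TypeError.
Call chain: main -> tally_events([2, 11, 5, 9, 5, 1], 5) (called at line 19).
First divergence: position 4 — shown 'located slot None', intended 'located slot 2'.
Intended log window:
  2: enter tally_events: 6 items against 5
  3: shape_report start: n=6 cutoff=5
  4: located slot 2
  5: located slot 2
Execution walk:
  shape_report([2, 11, 5, 9, 5, 1], 5) -> None  [called from tally_events, line 10]
Log origins:
  1 — main, line 18
  2 — tally_events, line 9
  3 — shape_report, line 2
  4 — tally_events, line 11
A correct fix: line 4: replace `scores[total] == total` with `scores[total] == top`.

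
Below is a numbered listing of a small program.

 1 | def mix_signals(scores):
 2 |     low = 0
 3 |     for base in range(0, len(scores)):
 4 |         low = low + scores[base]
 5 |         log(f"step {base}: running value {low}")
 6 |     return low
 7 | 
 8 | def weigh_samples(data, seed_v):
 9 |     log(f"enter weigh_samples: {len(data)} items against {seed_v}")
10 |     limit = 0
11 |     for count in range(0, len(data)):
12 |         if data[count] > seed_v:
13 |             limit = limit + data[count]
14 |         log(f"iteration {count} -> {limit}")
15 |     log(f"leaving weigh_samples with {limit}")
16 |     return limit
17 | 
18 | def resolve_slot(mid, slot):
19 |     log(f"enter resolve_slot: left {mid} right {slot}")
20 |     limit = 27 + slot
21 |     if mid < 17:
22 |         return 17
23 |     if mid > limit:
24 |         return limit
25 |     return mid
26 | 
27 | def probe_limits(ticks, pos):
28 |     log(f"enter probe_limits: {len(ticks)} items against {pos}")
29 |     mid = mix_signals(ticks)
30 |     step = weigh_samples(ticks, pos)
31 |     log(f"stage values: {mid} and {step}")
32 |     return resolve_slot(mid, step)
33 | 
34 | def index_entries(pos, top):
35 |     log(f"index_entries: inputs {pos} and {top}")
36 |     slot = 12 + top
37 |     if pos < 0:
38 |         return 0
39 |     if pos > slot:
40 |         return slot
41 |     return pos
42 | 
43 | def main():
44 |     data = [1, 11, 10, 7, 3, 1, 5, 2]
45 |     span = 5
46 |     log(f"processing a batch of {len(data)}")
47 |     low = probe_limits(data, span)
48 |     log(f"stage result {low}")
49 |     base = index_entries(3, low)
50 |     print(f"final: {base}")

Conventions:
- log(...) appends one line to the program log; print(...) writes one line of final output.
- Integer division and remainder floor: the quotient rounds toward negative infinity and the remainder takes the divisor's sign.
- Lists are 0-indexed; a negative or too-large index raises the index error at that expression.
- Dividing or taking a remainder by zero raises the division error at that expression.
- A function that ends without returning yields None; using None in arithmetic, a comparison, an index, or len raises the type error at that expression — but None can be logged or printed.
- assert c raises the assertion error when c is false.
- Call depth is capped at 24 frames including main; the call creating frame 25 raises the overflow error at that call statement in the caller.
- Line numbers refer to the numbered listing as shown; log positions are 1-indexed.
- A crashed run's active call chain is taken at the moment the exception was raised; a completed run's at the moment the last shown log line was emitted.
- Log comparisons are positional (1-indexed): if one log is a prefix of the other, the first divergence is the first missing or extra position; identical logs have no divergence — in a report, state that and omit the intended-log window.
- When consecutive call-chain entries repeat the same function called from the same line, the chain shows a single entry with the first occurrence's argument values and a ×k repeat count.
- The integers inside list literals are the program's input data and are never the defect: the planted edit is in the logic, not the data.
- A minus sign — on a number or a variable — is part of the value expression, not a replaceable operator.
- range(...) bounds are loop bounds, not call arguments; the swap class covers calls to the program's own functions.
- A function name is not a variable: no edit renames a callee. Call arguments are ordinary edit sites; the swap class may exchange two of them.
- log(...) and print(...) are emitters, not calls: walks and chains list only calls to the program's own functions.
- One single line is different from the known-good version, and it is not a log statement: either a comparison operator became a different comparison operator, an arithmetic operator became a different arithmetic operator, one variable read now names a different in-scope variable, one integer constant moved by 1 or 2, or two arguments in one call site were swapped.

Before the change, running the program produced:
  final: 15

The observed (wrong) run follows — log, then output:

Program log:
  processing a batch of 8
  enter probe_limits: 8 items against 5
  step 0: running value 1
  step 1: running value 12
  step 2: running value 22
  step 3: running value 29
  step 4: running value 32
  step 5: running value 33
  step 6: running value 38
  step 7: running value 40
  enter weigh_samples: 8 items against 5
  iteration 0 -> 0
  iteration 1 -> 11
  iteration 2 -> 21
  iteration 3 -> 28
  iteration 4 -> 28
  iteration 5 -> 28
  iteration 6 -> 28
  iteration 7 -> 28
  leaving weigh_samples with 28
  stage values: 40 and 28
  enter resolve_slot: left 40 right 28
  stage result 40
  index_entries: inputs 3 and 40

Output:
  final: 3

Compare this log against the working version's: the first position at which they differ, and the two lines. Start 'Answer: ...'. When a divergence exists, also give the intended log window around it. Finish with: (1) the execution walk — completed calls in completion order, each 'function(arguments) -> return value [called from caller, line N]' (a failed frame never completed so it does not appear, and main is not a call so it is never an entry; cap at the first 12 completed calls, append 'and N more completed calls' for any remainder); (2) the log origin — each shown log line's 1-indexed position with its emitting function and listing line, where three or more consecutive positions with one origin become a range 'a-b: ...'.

Answer: position 24; shown 'index_entries: inputs 3 and 40' vs intended 'index_entries: inputs 40 and 3'.
Intended log window:
  22: enter resolve_slot: left 40 right 28
  23: stage result 40
  24: index_entries: inputs 40 and 3
Execution walk:
  mix_signals([1, 11, 10, 7, 3, 1, 5, 2]) -> 40  [called from probe_limits, line 29]
  weigh_samples([1, 11, 10, 7, 3, 1, 5, 2], 5) -> 28  [called from probe_limits, line 30]
  resolve_slot(40, 28) -> 40  [called from probe_limits, line 32]
  probe_limits([1, 11, 10, 7, 3, 1, 5, 2], 5) -> 40  [called from main, line 47]
  index_entries(3, 40) -> 3  [called from main, line 49]
Log origin:
  1: from main, line 46
  2: from probe_limits, line 28
  3-10: from mix_signals, line 5
  11: from weigh_samples, line 9
  12-19: from weigh_samples, line 14
  20: from weigh_samples, line 15
  21: from probe_limits, line 31
  22: from resolve_slot, line 19
  23: from main, line 48
  24: from index_entries, line 35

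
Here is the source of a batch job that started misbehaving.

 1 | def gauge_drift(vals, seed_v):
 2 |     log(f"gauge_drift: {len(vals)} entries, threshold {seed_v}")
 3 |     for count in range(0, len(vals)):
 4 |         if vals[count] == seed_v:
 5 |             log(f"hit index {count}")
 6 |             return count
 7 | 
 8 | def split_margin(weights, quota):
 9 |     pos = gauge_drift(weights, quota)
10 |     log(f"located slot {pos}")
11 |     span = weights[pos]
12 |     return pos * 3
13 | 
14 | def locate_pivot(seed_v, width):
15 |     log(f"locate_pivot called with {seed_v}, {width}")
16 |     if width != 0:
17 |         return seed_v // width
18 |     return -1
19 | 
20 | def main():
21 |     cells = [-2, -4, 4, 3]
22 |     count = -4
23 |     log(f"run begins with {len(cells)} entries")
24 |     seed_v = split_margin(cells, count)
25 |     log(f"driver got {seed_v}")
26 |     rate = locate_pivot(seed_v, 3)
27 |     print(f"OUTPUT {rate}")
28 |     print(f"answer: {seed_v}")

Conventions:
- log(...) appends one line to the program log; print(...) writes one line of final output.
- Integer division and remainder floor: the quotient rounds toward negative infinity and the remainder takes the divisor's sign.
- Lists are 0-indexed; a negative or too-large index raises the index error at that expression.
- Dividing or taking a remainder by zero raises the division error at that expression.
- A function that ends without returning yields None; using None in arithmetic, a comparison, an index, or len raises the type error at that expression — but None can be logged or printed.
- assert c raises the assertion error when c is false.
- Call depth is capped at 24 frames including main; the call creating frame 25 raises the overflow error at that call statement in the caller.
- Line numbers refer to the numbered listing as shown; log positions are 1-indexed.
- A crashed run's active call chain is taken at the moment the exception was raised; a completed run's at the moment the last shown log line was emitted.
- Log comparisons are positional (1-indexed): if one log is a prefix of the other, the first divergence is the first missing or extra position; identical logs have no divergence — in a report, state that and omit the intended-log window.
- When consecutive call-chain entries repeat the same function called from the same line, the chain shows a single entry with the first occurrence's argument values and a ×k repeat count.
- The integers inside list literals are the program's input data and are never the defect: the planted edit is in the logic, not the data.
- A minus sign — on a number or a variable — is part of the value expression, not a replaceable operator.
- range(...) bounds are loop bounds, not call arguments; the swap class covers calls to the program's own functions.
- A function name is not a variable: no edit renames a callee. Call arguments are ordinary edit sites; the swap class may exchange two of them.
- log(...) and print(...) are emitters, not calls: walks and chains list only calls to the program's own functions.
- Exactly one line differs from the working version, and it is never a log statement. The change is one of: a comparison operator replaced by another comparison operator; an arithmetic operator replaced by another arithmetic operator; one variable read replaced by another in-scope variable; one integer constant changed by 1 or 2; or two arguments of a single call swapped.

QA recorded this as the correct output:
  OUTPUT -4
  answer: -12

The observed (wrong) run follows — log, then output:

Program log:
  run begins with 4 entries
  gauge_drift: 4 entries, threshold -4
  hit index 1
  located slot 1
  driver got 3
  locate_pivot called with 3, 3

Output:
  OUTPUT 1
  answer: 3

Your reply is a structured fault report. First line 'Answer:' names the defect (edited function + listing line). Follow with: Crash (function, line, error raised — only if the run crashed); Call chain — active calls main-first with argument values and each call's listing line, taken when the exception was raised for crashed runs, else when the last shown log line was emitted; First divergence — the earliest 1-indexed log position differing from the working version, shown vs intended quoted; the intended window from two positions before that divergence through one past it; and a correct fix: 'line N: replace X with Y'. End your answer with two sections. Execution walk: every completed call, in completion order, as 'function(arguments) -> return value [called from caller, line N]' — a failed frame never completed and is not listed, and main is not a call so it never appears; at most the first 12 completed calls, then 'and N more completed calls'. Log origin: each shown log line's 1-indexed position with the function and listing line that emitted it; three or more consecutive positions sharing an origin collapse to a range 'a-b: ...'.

Answer: the defect is in split_margin at line 12.
The tell: Position 5 is the first bad log line: 'driver got 3' should read 'driver got -12'.
Call chain: main -> locate_pivot(3, 3) (called at line 26).
First divergence: at position 5 the run shows 'driver got 3' where the working version logs 'driver got -12'.
Intended log window:
  3: hit index 1
  4: located slot 1
  5: driver got -12
  6: locate_pivot called with -12, 3
Execution walk:
  gauge_drift([-2, -4, 4, 3], -4) -> 1  [called from split_margin, line 9]
  split_margin([-2, -4, 4, 3], -4) -> 3  [called from main, line 24]
  locate_pivot(3, 3) -> 1  [called from main, line 26]
Log origins:
  1: logged in main at line 23
  2: logged in gauge_drift at line 2
  3: logged in gauge_drift at line 5
  4: logged in split_margin at line 10
  5: logged in main at line 25
  6: logged in locate_pivot at line 15
A correct fix: line 12: replace `pos` with `span`.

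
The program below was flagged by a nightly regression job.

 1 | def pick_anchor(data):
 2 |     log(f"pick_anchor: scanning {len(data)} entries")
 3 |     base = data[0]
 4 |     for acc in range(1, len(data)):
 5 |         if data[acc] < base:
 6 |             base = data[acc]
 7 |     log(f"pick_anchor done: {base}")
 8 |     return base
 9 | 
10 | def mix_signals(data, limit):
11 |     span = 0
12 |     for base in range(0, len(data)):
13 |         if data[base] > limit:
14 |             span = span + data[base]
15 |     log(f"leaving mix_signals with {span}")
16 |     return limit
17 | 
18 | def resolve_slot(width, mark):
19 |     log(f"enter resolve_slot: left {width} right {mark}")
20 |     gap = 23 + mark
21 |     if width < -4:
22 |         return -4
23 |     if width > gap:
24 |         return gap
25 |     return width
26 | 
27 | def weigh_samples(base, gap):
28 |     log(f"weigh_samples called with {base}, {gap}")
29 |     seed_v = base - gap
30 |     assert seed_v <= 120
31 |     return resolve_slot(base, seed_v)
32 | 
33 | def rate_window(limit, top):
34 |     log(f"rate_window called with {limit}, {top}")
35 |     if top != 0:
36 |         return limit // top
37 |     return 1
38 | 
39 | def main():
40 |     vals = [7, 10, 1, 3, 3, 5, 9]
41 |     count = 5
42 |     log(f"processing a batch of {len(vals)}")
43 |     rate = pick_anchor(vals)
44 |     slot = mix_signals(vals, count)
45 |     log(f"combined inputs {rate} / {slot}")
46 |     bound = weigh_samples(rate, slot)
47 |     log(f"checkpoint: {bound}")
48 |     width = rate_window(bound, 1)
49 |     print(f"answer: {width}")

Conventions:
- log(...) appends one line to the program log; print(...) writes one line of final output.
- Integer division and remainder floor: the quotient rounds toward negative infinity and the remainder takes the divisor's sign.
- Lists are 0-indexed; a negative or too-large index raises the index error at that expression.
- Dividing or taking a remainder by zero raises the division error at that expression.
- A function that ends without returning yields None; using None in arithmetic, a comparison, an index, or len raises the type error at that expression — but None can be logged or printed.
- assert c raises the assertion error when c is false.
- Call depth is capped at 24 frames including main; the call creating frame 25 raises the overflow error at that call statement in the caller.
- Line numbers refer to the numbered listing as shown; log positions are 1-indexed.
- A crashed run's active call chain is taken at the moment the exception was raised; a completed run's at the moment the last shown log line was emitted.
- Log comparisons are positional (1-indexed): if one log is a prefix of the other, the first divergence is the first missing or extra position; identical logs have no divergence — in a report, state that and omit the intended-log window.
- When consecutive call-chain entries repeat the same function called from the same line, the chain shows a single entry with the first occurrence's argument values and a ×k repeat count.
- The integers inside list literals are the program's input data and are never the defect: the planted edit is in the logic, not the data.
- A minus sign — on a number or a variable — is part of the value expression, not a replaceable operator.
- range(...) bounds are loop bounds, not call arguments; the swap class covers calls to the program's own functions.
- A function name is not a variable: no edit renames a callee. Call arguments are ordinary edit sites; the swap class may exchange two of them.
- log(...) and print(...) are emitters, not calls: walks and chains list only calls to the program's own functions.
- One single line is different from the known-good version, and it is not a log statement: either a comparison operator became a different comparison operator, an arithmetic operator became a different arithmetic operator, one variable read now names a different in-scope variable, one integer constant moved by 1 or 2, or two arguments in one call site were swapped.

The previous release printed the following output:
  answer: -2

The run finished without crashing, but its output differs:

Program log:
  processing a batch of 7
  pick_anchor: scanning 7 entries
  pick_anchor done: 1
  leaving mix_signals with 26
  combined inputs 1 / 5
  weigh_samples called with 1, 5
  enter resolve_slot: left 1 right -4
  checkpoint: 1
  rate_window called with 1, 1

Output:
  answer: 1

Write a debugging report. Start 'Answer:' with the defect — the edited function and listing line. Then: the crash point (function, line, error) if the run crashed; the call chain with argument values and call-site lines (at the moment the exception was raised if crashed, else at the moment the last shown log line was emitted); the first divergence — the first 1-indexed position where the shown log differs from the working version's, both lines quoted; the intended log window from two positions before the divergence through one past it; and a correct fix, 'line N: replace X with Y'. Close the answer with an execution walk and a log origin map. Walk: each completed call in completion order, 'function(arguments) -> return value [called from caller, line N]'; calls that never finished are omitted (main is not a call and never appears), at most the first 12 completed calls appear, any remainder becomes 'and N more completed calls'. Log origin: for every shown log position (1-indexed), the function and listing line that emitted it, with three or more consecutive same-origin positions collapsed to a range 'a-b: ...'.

Answer: the defect is in mix_signals at line 16.
The tell: At log position 5 the runs split — shown 'combined inputs 1 / 5', but the working version logs 'combined inputs 1 / 26'.
Call chain: main -> rate_window(1, 1) (called at line 48).
First divergence: at position 5 the run shows 'combined inputs 1 / 5' where the working version logs 'combined inputs 1 / 26'.
Intended log window:
  3: pick_anchor done: 1
  4: leaving mix_signals with 26
  5: combined inputs 1 / 26
  6: weigh_samples called with 1, 26
Execution walk:
  pick_anchor([7, 10, 1, 3, 3, 5, 9]) -> 1  [called from main, line 43]
  mix_signals([7, 10, 1, 3, 3, 5, 9], 5) -> 5  [called from main, line 44]
  resolve_slot(1, -4) -> 1  [called from weigh_samples, line 31]
  weigh_samples(1, 5) -> 1  [called from main, line 46]
  rate_window(1, 1) -> 1  [called from main, line 48]
Log line origins:
  1 — main, line 42
  2 — pick_anchor, line 2
  3 — pick_anchor, line 7
  4 — mix_signals, line 15
  5 — main, line 45
  6 — weigh_samples, line 28
  7 — resolve_slot, line 19
  8 — main, line 47
  9 — rate_window, line 34
A correct fix: line 16: replace `limit` with `span`.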